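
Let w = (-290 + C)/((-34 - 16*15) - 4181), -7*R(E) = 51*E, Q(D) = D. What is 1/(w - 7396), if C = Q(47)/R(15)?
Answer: -3408075/25205900521 ≈ -0.00013521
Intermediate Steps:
R(E) = -51*E/7
C = -329/765 (C = 47/((-51/7*15)) = 47/(-765/7) = 47*(-7/765) = -329/765 ≈ -0.43007)
w = 222179/3408075 (w = (-290 - 329/765)/((-34 - 16*15) - 4181) = -222179/(765*((-34 - 240) - 4181)) = -222179/(765*(-274 - 4181)) = -222179/765/(-4455) = -222179/765*(-1/4455) = 222179/3408075 ≈ 0.065192)
1/(w - 7396) = 1/(222179/3408075 - 7396) = 1/(-25205900521/3408075) = -3408075/25205900521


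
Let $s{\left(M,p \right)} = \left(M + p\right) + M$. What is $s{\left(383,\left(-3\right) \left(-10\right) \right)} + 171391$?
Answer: $172187$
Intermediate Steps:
$s{\left(M,p \right)} = p + 2 M$
$s{\left(383,\left(-3\right) \left(-10\right) \right)} + 171391 = \left(\left(-3\right) \left(-10\right) + 2 \cdot 383\right) + 171391 = \left(30 + 766\right) + 171391 = 796 + 171391 = 172187$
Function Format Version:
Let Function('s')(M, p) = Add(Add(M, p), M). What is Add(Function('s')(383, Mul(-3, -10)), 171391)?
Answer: 172187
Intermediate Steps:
Function('s')(M, p) = Add(p, Mul(2, M))
Add(Function('s')(383, Mul(-3, -10)), 171391) = Add(Add(Mul(-3, -10), Mul(2, 383)), 171391) = Add(Add(30, 766), 171391) = Add(796, 171391) = 172187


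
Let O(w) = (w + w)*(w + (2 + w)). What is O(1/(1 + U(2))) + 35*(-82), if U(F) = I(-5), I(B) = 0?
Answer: -2862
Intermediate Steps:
U(F) = 0
O(w) = 2*w*(2 + 2*w) (O(w) = (2*w)*(2 + 2*w) = 2*w*(2 + 2*w))
O(1/(1 + U(2))) + 35*(-82) = 4*(1 + 1/(1 + 0))/(1 + 0) + 35*(-82) = 4*(1 + 1/1)/1 - 2870 = 4*1*(1 + 1) - 2870 = 4*1*2 - 2870 = 8 - 2870 = -2862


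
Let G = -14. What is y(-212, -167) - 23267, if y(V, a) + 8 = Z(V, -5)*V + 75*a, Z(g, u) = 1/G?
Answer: -250494/7 ≈ -35785.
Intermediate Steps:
Z(g, u) = -1/14 (Z(g, u) = 1/(-14) = -1/14)
y(V, a) = -8 + 75*a - V/14 (y(V, a) = -8 + (-V/14 + 75*a) = -8 + (75*a - V/14) = -8 + 75*a - V/14)
y(-212, -167) - 23267 = (-8 + 75*(-167) - 1/14*(-212)) - 23267 = (-8 - 12525 + 106/7) - 23267 = -87625/7 - 23267 = -250494/7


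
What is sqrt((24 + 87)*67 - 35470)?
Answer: 17*I*sqrt(97) ≈ 167.43*I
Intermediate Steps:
sqrt((24 + 87)*67 - 35470) = sqrt(111*67 - 35470) = sqrt(7437 - 35470) = sqrt(-28033) = 17*I*sqrt(97)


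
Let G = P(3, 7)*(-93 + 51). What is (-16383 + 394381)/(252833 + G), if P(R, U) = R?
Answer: 377998/252707 ≈ 1.4958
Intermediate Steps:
G = -126 (G = 3*(-93 + 51) = 3*(-42) = -126)
(-16383 + 394381)/(252833 + G) = (-16383 + 394381)/(252833 - 126) = 377998/252707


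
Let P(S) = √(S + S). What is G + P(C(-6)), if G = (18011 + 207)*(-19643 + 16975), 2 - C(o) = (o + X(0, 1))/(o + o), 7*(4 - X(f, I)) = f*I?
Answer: -48605624 + √33/3 ≈ -4.8606e+7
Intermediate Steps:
X(f, I) = 4 - I*f/7 (X(f, I) = 4 - f*I/7 = 4 - I*f/7)
C(o) = 2 - (4 + o)/(2*o) (C(o) = 2 - (o + (4 - ⅐*1*0))/(o + o) = 2 - (o + (4 + 0))/(2*o) = 2 - (o + 4)*1/(2*o) = 2 - (4 + o)*1/(2*o) = 2 - (4 + o)/(2*o))
P(S) = √2*√S (P(S) = √(2*S) = √2*√S)
G = -48605624 (G = 18218*(-2668) = -48605624)
G + P(C(-6)) = -48605624 + √2*√(3/2 - 2/(-6)) = -48605624 + √2*√(3/2 - 2*(-⅙)) = -48605624 + √2*√(3/2 + ⅓) = -48605624 + √2*√(11/6) = -48605624 + √2*(√66/6) = -48605624 + √33/3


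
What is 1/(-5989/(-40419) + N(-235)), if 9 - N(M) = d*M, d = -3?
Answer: -40419/28125635 ≈ -0.0014371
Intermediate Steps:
N(M) = 9 + 3*M (N(M) = 9 - (-3)*M = 9 + 3*M)
1/(-5989/(-40419) + N(-235)) = 1/(-5989/(-40419) + (9 + 3*(-235))) = 1/(-5989*(-1/40419) + (9 - 705)) = 1/(5989/40419 - 696) = 1/(-28125635/40419) = -40419/28125635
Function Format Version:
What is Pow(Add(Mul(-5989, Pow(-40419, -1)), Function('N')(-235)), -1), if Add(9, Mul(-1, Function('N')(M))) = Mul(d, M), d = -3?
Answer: Rational(-40419, 28125635) ≈ -0.0014371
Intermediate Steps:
Function('N')(M) = Add(9, Mul(3, M)) (Function('N')(M) = Add(9, Mul(-1, Mul(-3, M))) = Add(9, Mul(3, M)))
Pow(Add(Mul(-5989, Pow(-40419, -1)), Function('N')(-235)), -1) = Pow(Add(Mul(-5989, Pow(-40419, -1)), Add(9, Mul(3, -235))), -1) = Pow(Add(Mul(-5989, Rational(-1, 40419)), Add(9, -705)), -1) = Pow(Add(Rational(5989, 40419), -696), -1) = Pow(Rational(-28125635, 40419), -1) = Rational(-40419, 28125635)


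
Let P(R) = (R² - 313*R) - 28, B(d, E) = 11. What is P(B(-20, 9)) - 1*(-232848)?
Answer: 229498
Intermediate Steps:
P(R) = -28 + R² - 313*R
P(B(-20, 9)) - 1*(-232848) = (-28 + 11² - 313*11) - 1*(-232848) = (-28 + 121 - 3443) + 232848 = -3350 + 232848 = 229498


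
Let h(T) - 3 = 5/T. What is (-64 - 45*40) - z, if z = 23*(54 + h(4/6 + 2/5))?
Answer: -52525/16 ≈ -3282.8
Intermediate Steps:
h(T) = 3 + 5/T
z = 22701/16 (z = 23*(54 + (3 + 5/(4/6 + 2/5))) = 23*(54 + (3 + 5/(4*(⅙) + 2*(⅕)))) = 23*(54 + (3 + 5/(⅔ + ⅖))) = 23*(54 + (3 + 5/(16/15))) = 23*(54 + (3 + 5*(15/16))) = 23*(54 + (3 + 75/16)) = 23*(54 + 123/16) = 23*(987/16) = 22701/16 ≈ 1418.8)
(-64 - 45*40) - z = (-64 - 45*40) - 1*22701/16 = (-64 - 1800) - 22701/16 = -1864 - 22701/16 = -52525/16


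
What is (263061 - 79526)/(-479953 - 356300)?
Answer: -16685/76023 ≈ -0.21947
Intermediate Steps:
(263061 - 79526)/(-479953 - 356300) = 183535/(-836253) = 183535*(-1/836253) = -16685/76023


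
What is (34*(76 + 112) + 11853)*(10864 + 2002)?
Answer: 234740170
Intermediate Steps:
(34*(76 + 112) + 11853)*(10864 + 2002) = (34*188 + 11853)*12866 = (6392 + 11853)*12866 = 18245*12866 = 234740170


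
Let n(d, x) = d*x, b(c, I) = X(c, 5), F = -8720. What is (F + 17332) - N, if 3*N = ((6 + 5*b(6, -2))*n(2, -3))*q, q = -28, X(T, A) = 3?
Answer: 7436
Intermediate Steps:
b(c, I) = 3
N = 1176 (N = (((6 + 5*3)*(2*(-3)))*(-28))/3 = (((6 + 15)*(-6))*(-28))/3 = ((21*(-6))*(-28))/3 = (-126*(-28))/3 = (⅓)*3528 = 1176)
(F + 17332) - N = (-8720 + 17332) - 1*1176 = 8612 - 1176 = 7436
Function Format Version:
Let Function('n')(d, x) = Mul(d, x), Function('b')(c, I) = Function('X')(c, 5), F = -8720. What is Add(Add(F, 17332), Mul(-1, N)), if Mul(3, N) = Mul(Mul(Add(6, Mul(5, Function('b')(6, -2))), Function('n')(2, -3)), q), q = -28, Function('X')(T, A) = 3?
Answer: 7436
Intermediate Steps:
Function('b')(c, I) = 3
N = 1176 (N = Mul(Rational(1, 3), Mul(Mul(Add(6, Mul(5, 3)), Mul(2, -3)), -28)) = Mul(Rational(1, 3), Mul(Mul(Add(6, 15), -6), -28)) = Mul(Rational(1, 3), Mul(Mul(21, -6), -28)) = Mul(Rational(1, 3), Mul(-126, -28)) = Mul(Rational(1, 3), 3528) = 1176)
Add(Add(F, 17332), Mul(-1, N)) = Add(Add(-8720, 17332), Mul(-1, 1176)) = Add(8612, -1176) = 7436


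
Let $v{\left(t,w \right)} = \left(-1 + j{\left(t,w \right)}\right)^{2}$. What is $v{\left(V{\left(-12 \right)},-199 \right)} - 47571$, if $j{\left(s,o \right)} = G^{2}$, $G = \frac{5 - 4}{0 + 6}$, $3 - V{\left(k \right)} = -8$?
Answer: $- \frac{61650791}{1296} \approx -47570.0$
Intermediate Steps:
$V{\left(k \right)} = 11$ ($V{\left(k \right)} = 3 - -8 = 3 + 8 = 11$)
$G = \frac{1}{6}$ ($G = 1 \cdot \frac{1}{6} = \frac{1}{6} \approx 0.16667$)
$j{\left(s,o \right)} = \frac{1}{36}$ ($j{\left(s,o \right)} = \left(\frac{1}{6}\right)^{2} = \frac{1}{36}$)
$v{\left(t,w \right)} = \frac{1225}{1296}$ ($v{\left(t,w \right)} = \left(-1 + \frac{1}{36}\right)^{2} = \left(- \frac{35}{36}\right)^{2} = \frac{1225}{1296}$)
$v{\left(V{\left(-12 \right)},-199 \right)} - 47571 = \frac{1225}{1296} - 47571 = - \frac{61650791}{1296}$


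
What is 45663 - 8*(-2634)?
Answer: 66735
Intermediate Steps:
45663 - 8*(-2634) = 45663 + 21072 = 66735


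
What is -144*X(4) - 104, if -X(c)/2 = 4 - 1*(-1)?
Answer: 1336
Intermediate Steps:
X(c) = -10 (X(c) = -2*(4 - 1*(-1)) = -2*(4 + 1) = -2*5 = -10)
-144*X(4) - 104 = -144*(-10) - 104 = 1440 - 104 = 1336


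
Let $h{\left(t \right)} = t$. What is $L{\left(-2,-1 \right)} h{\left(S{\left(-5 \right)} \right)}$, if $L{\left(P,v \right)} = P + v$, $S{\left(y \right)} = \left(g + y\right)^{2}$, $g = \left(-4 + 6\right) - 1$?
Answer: $-48$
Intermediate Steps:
$g = 1$ ($g = 2 - 1 = 1$)
$S{\left(y \right)} = \left(1 + y\right)^{2}$
$L{\left(-2,-1 \right)} h{\left(S{\left(-5 \right)} \right)} = \left(-2 - 1\right) \left(1 - 5\right)^{2} = - 3 \left(-4\right)^{2} = \left(-3\right) 16 = -48$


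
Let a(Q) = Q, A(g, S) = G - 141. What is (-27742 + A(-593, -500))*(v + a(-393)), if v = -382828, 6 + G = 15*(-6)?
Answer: 10722140359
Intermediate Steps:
G = -96 (G = -6 + 15*(-6) = -6 - 90 = -96)
A(g, S) = -237 (A(g, S) = -96 - 141 = -237)
(-27742 + A(-593, -500))*(v + a(-393)) = (-27742 - 237)*(-382828 - 393) = -27979*(-383221) = 10722140359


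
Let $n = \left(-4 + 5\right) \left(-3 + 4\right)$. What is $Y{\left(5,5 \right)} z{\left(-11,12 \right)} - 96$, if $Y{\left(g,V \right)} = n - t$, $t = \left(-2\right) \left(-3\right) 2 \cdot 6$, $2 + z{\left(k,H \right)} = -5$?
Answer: $401$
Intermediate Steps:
$z{\left(k,H \right)} = -7$ ($z{\left(k,H \right)} = -2 - 5 = -7$)
$n = 1$ ($n = 1 \cdot 1 = 1$)
$t = 72$ ($t = 6 \cdot 2 \cdot 6 = 12 \cdot 6 = 72$)
$Y{\left(g,V \right)} = -71$ ($Y{\left(g,V \right)} = 1 - 72 = -71$)
$Y{\left(5,5 \right)} z{\left(-11,12 \right)} - 96 = \left(-71\right) \left(-7\right) - 96 = 497 - 96 = 401$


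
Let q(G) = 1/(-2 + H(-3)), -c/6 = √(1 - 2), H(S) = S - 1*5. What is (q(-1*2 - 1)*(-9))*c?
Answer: -27*I/5 ≈ -5.4*I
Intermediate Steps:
H(S) = -5 + S (H(S) = S - 5 = -5 + S)
c = -6*I (c = -6*√(1 - 2) = -6*I ≈ -6.0*I)
q(G) = -⅒ (q(G) = 1/(-2 + (-5 - 3)) = 1/(-2 - 8) = 1/(-10) = -⅒)
(q(-1*2 - 1)*(-9))*c = (-⅒*(-9))*(-6*I) = 9*(-6*I)/10 = -27*I/5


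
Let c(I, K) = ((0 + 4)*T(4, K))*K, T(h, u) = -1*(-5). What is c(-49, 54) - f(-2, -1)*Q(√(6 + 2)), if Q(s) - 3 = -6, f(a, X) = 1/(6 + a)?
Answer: 4323/4 ≈ 1080.8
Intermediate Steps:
T(h, u) = 5
Q(s) = -3 (Q(s) = 3 - 6 = -3)
c(I, K) = 20*K (c(I, K) = ((0 + 4)*5)*K = (4*5)*K = 20*K)
c(-49, 54) - f(-2, -1)*Q(√(6 + 2)) = 20*54 - (-3)/(6 - 2) = 1080 - (-3)/4 = 1080 - 1*(-¾) = 1080 + ¾ = 4323/4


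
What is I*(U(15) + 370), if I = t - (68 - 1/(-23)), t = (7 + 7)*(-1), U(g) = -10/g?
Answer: -696932/23 ≈ -30301.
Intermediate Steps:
t = -14 (t = 14*(-1) = -14)
I = -1887/23 (I = -14 - (68 - 1/(-23)) = -14 - (68 - 1*(-1/23)) = -14 - (68 + 1/23) = -14 - 1*1565/23 = -14 - 1565/23 = -1887/23 ≈ -82.043)
I*(U(15) + 370) = -1887*(-10/15 + 370)/23 = -1887*(-10*1/15 + 370)/23 = -1887*(-⅔ + 370)/23 = -1887/23*1108/3 = -696932/23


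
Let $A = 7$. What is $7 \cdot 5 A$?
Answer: $245$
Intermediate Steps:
$7 \cdot 5 A = 7 \cdot 5 \cdot 7 = 35 \cdot 7 = 245$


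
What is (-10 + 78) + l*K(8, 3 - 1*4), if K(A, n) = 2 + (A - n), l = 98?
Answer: 1146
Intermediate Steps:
K(A, n) = 2 + A - n
(-10 + 78) + l*K(8, 3 - 1*4) = (-10 + 78) + 98*(2 + 8 - (3 - 1*4)) = 68 + 98*(2 + 8 - (3 - 4)) = 68 + 98*(2 + 8 - 1*(-1)) = 68 + 98*(2 + 8 + 1) = 68 + 98*11 = 68 + 1078 = 1146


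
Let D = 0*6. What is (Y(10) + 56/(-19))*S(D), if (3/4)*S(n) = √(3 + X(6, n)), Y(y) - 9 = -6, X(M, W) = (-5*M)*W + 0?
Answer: 4*√3/57 ≈ 0.12155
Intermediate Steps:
X(M, W) = -5*M*W (X(M, W) = -5*M*W + 0 = -5*M*W)
D = 0
Y(y) = 3 (Y(y) = 9 - 6 = 3)
S(n) = 4*√(3 - 30*n)/3 (S(n) = 4*√(3 - 5*6*n)/3 = 4*√(3 - 30*n)/3)
(Y(10) + 56/(-19))*S(D) = (3 + 56/(-19))*(4*√(3 - 30*0)/3) = (3 + 56*(-1/19))*(4*√(3 + 0)/3) = (3 - 56/19)*(4*√3/3) = (4*√3/3)/19 = 4*√3/57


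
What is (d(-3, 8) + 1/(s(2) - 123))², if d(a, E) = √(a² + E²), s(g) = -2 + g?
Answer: 1104418/15129 - 2*√73/123 ≈ 72.861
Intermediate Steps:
d(a, E) = √(E² + a²)
(d(-3, 8) + 1/(s(2) - 123))² = (√(8² + (-3)²) + 1/((-2 + 2) - 123))² = (√(64 + 9) + 1/(0 - 123))² = (√73 + 1/(-123))² = (√73 - 1/123)² = (-1/123 + √73)²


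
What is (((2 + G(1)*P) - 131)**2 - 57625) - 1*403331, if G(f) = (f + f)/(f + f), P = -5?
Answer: -443000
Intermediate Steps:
G(f) = 1 (G(f) = (2*f)/((2*f)) = (2*f)*(1/(2*f)) = 1)
(((2 + G(1)*P) - 131)**2 - 57625) - 1*403331 = (((2 + 1*(-5)) - 131)**2 - 57625) - 1*403331 = (((2 - 5) - 131)**2 - 57625) - 403331 = ((-3 - 131)**2 - 57625) - 403331 = ((-134)**2 - 57625) - 403331 = (17956 - 57625) - 403331 = -39669 - 403331 = -443000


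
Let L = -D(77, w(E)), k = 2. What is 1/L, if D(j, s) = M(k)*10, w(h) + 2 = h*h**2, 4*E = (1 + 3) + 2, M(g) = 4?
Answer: -1/40 ≈ -0.025000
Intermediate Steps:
E = 3/2 (E = ((1 + 3) + 2)/4 = (4 + 2)/4 = (1/4)*6 = 3/2 ≈ 1.5000)
w(h) = -2 + h**3 (w(h) = -2 + h*h**2 = -2 + h**3)
D(j, s) = 40 (D(j, s) = 4*10 = 40)
L = -40 (L = -1*40 = -40)
1/L = 1/(-40) = -1/40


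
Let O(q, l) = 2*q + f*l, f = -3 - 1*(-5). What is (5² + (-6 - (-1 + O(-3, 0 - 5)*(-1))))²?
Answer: 16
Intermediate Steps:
f = 2 (f = -3 + 5 = 2)
O(q, l) = 2*l + 2*q (O(q, l) = 2*q + 2*l = 2*l + 2*q)
(5² + (-6 - (-1 + O(-3, 0 - 5)*(-1))))² = (5² + (-6 - (-1 + (2*(0 - 5) + 2*(-3))*(-1))))² = (25 + (-6 - (-1 + (2*(-5) - 6)*(-1))))² = (25 + (-6 - (-1 + (-10 - 6)*(-1))))² = (25 + (-6 - (-1 - 16*(-1))))² = (25 + (-6 - (-1 + 16)))² = (25 + (-6 - 1*15))² = (25 + (-6 - 15))² = (25 - 21)² = 4² = 16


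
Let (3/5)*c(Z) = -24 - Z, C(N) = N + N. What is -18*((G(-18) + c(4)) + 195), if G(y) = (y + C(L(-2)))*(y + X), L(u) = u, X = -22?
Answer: -18510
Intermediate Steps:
C(N) = 2*N
G(y) = (-22 + y)*(-4 + y) (G(y) = (y + 2*(-2))*(y - 22) = (y - 4)*(-22 + y) = (-4 + y)*(-22 + y) = (-22 + y)*(-4 + y))
c(Z) = -40 - 5*Z/3 (c(Z) = 5*(-24 - Z)/3 = -40 - 5*Z/3)
-18*((G(-18) + c(4)) + 195) = -18*(((88 + (-18)**2 - 26*(-18)) + (-40 - 5/3*4)) + 195) = -18*(((88 + 324 + 468) + (-40 - 20/3)) + 195) = -18*((880 - 140/3) + 195) = -18*(2500/3 + 195) = -18*3085/3 = -18510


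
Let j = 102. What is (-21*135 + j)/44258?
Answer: -2733/44258 ≈ -0.061752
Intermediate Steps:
(-21*135 + j)/44258 = (-21*135 + 102)/44258 = (-2835 + 102)*(1/44258) = -2733*1/44258 = -2733/44258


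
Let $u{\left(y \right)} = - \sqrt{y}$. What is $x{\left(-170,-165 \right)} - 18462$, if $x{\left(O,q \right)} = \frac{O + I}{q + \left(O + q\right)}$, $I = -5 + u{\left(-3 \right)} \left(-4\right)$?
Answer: $- \frac{369233}{20} - \frac{i \sqrt{3}}{125} \approx -18462.0 - 0.013856 i$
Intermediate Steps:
$I = -5 + 4 i \sqrt{3}$ ($I = -5 + - \sqrt{-3} \left(-4\right) = -5 + - i \sqrt{3} \left(-4\right) = -5 + 4 i \sqrt{3} \approx -5.0 + 6.9282 i$)
$x{\left(O,q \right)} = \frac{-5 + O + 4 i \sqrt{3}}{O + 2 q}$ ($x{\left(O,q \right)} = \frac{O - \left(5 - 4 i \sqrt{3}\right)}{q + \left(O + q\right)} = \frac{-5 + O + 4 i \sqrt{3}}{O + 2 q}$)
$x{\left(-170,-165 \right)} - 18462 = \frac{-5 - 170 + 4 i \sqrt{3}}{-170 + 2 \left(-165\right)} - 18462 = \frac{-175 + 4 i \sqrt{3}}{-170 - 330} - 18462 = \frac{-175 + 4 i \sqrt{3}}{-500} - 18462 = - \frac{-175 + 4 i \sqrt{3}}{500} - 18462 = \left(\frac{7}{20} - \frac{i \sqrt{3}}{125}\right) - 18462 = - \frac{369233}{20} - \frac{i \sqrt{3}}{125}$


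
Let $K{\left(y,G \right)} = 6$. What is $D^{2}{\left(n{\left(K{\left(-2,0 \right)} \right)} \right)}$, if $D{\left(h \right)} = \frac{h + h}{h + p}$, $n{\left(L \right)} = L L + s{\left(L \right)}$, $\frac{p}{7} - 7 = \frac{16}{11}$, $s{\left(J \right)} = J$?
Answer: $\frac{1936}{2809} \approx 0.68921$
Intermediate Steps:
$p = \frac{651}{11}$ ($p = 49 + 7 \cdot \frac{16}{11} = 49 + \frac{112}{11} = \frac{651}{11} \approx 59.182$)
$n{\left(L \right)} = L + L^{2}$ ($n{\left(L \right)} = L L + L = L^{2} + L = L + L^{2}$)
$D{\left(h \right)} = \frac{2 h}{\frac{651}{11} + h}$ ($D{\left(h \right)} = \frac{h + h}{h + \frac{651}{11}} = \frac{2 h}{\frac{651}{11} + h}$)
$D^{2}{\left(n{\left(K{\left(-2,0 \right)} \right)} \right)} = \left(\frac{22 \cdot 6 \left(1 + 6\right)}{651 + 11 \cdot 6 \left(1 + 6\right)}\right)^{2} = \left(\frac{22 \cdot 6 \cdot 7}{651 + 11 \cdot 6 \cdot 7}\right)^{2} = \left(22 \cdot 42 \frac{1}{651 + 11 \cdot 42}\right)^{2} = \left(22 \cdot 42 \frac{1}{651 + 462}\right)^{2} = \left(22 \cdot 42 \cdot \frac{1}{1113}\right)^{2} = \left(\frac{44}{53}\right)^{2} = \frac{1936}{2809}$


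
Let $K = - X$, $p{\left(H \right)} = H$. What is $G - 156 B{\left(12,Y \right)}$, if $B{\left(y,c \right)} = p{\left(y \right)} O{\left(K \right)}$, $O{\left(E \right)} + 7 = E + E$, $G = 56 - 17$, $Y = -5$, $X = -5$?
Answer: $-5577$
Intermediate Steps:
$G = 39$ ($G = 56 - 17 = 39$)
$K = 5$ ($K = \left(-1\right) \left(-5\right) = 5$)
$O{\left(E \right)} = -7 + 2 E$ ($O{\left(E \right)} = -7 + \left(E + E\right) = -7 + 2 E$)
$B{\left(y,c \right)} = 3 y$ ($B{\left(y,c \right)} = y \left(-7 + 2 \cdot 5\right) = y \left(-7 + 10\right) = y 3 = 3 y$)
$G - 156 B{\left(12,Y \right)} = 39 - 156 \cdot 3 \cdot 12 = 39 - 5616 = -5577$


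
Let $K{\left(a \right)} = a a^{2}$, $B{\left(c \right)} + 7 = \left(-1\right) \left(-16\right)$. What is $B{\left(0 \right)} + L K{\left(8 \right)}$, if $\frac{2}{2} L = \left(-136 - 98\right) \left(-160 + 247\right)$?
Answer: $-10423287$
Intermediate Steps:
$B{\left(c \right)} = 9$ ($B{\left(c \right)} = -7 - -16 = -7 + 16 = 9$)
$K{\left(a \right)} = a^{3}$
$L = -20358$ ($L = \left(-136 - 98\right) \left(-160 + 247\right) = \left(-234\right) 87 = -20358$)
$B{\left(0 \right)} + L K{\left(8 \right)} = 9 - 20358 \cdot 8^{3} = 9 - 10423296 = -10423287$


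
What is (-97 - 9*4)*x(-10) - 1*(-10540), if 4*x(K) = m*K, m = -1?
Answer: 20415/2 ≈ 10208.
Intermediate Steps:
x(K) = -K/4 (x(K) = (-K)/4 = -K/4)
(-97 - 9*4)*x(-10) - 1*(-10540) = (-97 - 9*4)*(-¼*(-10)) - 1*(-10540) = (-97 - 36)*(5/2) + 10540 = -133*5/2 + 10540 = -665/2 + 10540 = 20415/2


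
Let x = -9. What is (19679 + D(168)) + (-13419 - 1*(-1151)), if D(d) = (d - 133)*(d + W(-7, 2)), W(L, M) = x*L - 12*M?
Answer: 14656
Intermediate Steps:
W(L, M) = -12*M - 9*L (W(L, M) = -9*L - 12*M = -12*M - 9*L)
D(d) = (-133 + d)*(39 + d) (D(d) = (d - 133)*(d + (-12*2 - 9*(-7))) = (-133 + d)*(d + (-24 + 63)) = (-133 + d)*(d + 39) = (-133 + d)*(39 + d))
(19679 + D(168)) + (-13419 - 1*(-1151)) = (19679 + (-5187 + 168² - 94*168)) + (-13419 - 1*(-1151)) = (19679 + (-5187 + 28224 - 15792)) + (-13419 + 1151) = (19679 + 7245) - 12268 = 26924 - 12268 = 14656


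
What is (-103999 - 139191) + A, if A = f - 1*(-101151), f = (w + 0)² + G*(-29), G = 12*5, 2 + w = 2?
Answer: -143779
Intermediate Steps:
w = 0 (w = -2 + 2 = 0)
G = 60
f = -1740 (f = (0 + 0)² + 60*(-29) = 0² - 1740 = 0 - 1740 = -1740)
A = 99411 (A = -1740 - 1*(-101151) = -1740 + 101151 = 99411)
(-103999 - 139191) + A = (-103999 - 139191) + 99411 = -243190 + 99411 = -143779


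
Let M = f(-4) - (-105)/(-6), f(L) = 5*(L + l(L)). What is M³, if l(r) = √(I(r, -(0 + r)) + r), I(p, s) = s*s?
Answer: -691875/8 + 90375*√3/2 ≈ -8217.3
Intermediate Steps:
I(p, s) = s²
l(r) = √(r + r²) (l(r) = √((-(0 + r))² + r) = √((-r)² + r) = √(r² + r) = √(r + r²))
f(L) = 5*L + 5*√(L*(1 + L)) (f(L) = 5*(L + √(L*(1 + L))) = 5*L + 5*√(L*(1 + L)))
M = -75/2 + 10*√3 (M = (5*(-4) + 5*√(-4*(1 - 4))) - (-105)/(-6) = (-20 + 5*√(-4*(-3))) - (-105)*(-1)/6 = (-20 + 5*√12) - 1*35/2 = (-20 + 5*(2*√3)) - 35/2 = (-20 + 10*√3) - 35/2 = -75/2 + 10*√3 ≈ -20.180)
M³ = (-75/2 + 10*√3)³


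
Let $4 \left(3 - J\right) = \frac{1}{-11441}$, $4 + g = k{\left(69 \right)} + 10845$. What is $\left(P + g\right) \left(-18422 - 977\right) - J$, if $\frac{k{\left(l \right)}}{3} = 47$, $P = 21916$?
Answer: $- \frac{29206049590021}{45764} \approx -6.3819 \cdot 10^{8}$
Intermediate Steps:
$k{\left(l \right)} = 141$ ($k{\left(l \right)} = 3 \cdot 47 = 141$)
$g = 10982$ ($g = -4 + \left(141 + 10845\right) = -4 + 10986 = 10982$)
$J = \frac{137293}{45764}$ ($J = 3 - \frac{1}{4 \left(-11441\right)} = 3 - - \frac{1}{45764} = 3 + \frac{1}{45764} = \frac{137293}{45764} \approx 3.0$)
$\left(P + g\right) \left(-18422 - 977\right) - J = \left(21916 + 10982\right) \left(-18422 - 977\right) - \frac{137293}{45764} = 32898 \left(-19399\right) - \frac{137293}{45764} = -638188302 - \frac{137293}{45764} = - \frac{29206049590021}{45764}$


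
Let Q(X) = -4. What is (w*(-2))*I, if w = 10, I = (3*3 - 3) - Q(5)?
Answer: -200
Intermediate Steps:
I = 10 (I = (3*3 - 3) - 1*(-4) = (9 - 3) + 4 = 6 + 4 = 10)
(w*(-2))*I = (10*(-2))*10 = -20*10 = -200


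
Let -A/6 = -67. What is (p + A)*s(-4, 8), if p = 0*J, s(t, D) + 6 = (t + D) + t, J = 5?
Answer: -2412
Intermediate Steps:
A = 402 (A = -6*(-67) = 402)
s(t, D) = -6 + D + 2*t (s(t, D) = -6 + ((t + D) + t) = -6 + ((D + t) + t) = -6 + (D + 2*t) = -6 + D + 2*t)
p = 0 (p = 0*5 = 0)
(p + A)*s(-4, 8) = (0 + 402)*(-6 + 8 + 2*(-4)) = 402*(-6 + 8 - 8) = 402*(-6) = -2412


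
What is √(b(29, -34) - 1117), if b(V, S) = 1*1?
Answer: 6*I*√31 ≈ 33.407*I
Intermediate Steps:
b(V, S) = 1
√(b(29, -34) - 1117) = √(1 - 1117) = √(-1116) = 6*I*√31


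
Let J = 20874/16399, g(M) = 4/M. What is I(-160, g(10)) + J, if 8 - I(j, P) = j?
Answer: 2775906/16399 ≈ 169.27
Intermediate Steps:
I(j, P) = 8 - j
J = 20874/16399 (J = 20874*(1/16399) = 20874/16399 ≈ 1.2729)
I(-160, g(10)) + J = (8 - 1*(-160)) + 20874/16399 = (8 + 160) + 20874/16399 = 168 + 20874/16399 = 2775906/16399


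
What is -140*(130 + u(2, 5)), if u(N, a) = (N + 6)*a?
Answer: -23800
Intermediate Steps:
u(N, a) = a*(6 + N) (u(N, a) = (6 + N)*a = a*(6 + N))
-140*(130 + u(2, 5)) = -140*(130 + 5*(6 + 2)) = -140*(130 + 5*8) = -140*(130 + 40) = -140*170 = -23800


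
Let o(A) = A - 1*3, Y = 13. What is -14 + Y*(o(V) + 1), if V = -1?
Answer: -53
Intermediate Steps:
o(A) = -3 + A (o(A) = A - 3 = -3 + A)
-14 + Y*(o(V) + 1) = -14 + 13*((-3 - 1) + 1) = -14 + 13*(-4 + 1) = -14 + 13*(-3) = -14 - 39 = -53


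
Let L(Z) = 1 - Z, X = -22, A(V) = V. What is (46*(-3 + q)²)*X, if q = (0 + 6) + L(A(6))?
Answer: -4048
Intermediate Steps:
q = 1 (q = (0 + 6) + (1 - 1*6) = 6 + (1 - 6) = 6 - 5 = 1)
(46*(-3 + q)²)*X = (46*(-3 + 1)²)*(-22) = (46*(-2)²)*(-22) = (46*4)*(-22) = 184*(-22) = -4048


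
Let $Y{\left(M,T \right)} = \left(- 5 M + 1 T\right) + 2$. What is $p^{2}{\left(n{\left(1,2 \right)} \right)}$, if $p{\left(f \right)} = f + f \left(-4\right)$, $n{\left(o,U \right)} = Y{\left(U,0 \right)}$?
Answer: $576$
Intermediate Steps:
$Y{\left(M,T \right)} = 2 + T - 5 M$ ($Y{\left(M,T \right)} = \left(- 5 M + T\right) + 2 = \left(T - 5 M\right) + 2 = 2 + T - 5 M$)
$n{\left(o,U \right)} = 2 - 5 U$ ($n{\left(o,U \right)} = 2 + 0 - 5 U = 2 - 5 U$)
$p{\left(f \right)} = - 3 f$ ($p{\left(f \right)} = f - 4 f = - 3 f$)
$p^{2}{\left(n{\left(1,2 \right)} \right)} = \left(- 3 \left(2 - 10\right)\right)^{2} = \left(\left(-3\right) \left(-8\right)\right)^{2} = 24^{2} = 576$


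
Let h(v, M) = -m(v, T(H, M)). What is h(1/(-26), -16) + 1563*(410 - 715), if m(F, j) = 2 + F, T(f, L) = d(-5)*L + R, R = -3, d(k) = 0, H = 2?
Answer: -12394641/26 ≈ -4.7672e+5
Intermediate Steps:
T(f, L) = -3 (T(f, L) = 0*L - 3 = 0 - 3 = -3)
h(v, M) = -2 - v (h(v, M) = -(2 + v) = -2 - v)
h(1/(-26), -16) + 1563*(410 - 715) = (-2 - 1/(-26)) + 1563*(410 - 715) = (-2 - 1*(-1/26)) + 1563*(-305) = (-2 + 1/26) - 476715 = -51/26 - 476715 = -12394641/26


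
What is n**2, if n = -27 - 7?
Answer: 1156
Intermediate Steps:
n = -34
n**2 = (-34)**2 = 1156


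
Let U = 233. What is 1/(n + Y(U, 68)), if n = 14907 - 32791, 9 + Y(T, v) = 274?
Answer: -1/17619 ≈ -5.6757e-5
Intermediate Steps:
Y(T, v) = 265 (Y(T, v) = -9 + 274 = 265)
n = -17884
1/(n + Y(U, 68)) = 1/(-17884 + 265) = 1/(-17619) = -1/17619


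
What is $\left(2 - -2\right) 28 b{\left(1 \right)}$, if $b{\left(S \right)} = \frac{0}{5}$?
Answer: $0$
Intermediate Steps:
$b{\left(S \right)} = 0$ ($b{\left(S \right)} = 0 \cdot \frac{1}{5} = 0$)
$\left(2 - -2\right) 28 b{\left(1 \right)} = \left(2 - -2\right) 28 \cdot 0 = \left(2 + 2\right) 28 \cdot 0 = 4 \cdot 28 \cdot 0 = 112 \cdot 0 = 0$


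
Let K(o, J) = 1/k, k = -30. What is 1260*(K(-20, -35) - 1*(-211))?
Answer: 265818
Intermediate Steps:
K(o, J) = -1/30 (K(o, J) = 1/(-30) = -1/30)
1260*(K(-20, -35) - 1*(-211)) = 1260*(-1/30 - 1*(-211)) = 1260*(-1/30 + 211) = 1260*(6329/30) = 265818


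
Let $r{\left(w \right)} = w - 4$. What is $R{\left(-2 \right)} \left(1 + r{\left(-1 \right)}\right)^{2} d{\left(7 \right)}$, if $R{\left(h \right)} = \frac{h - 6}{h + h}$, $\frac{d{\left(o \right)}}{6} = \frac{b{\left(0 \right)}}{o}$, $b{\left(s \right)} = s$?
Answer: $0$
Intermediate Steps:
$r{\left(w \right)} = -4 + w$ ($r{\left(w \right)} = w - 4 = -4 + w$)
$d{\left(o \right)} = 0$ ($d{\left(o \right)} = 6 \frac{0}{o} = 6 \cdot 0 = 0$)
$R{\left(h \right)} = \frac{-6 + h}{2 h}$
$R{\left(-2 \right)} \left(1 + r{\left(-1 \right)}\right)^{2} d{\left(7 \right)} = \frac{-6 - 2}{2 \left(-2\right)} \left(1 - 5\right)^{2} \cdot 0 = \frac{1}{2} \left(- \frac{1}{2}\right) \left(-8\right) \left(1 - 5\right)^{2} \cdot 0 = 2 \left(-4\right)^{2} \cdot 0 = 2 \cdot 16 \cdot 0 = 32 \cdot 0 = 0$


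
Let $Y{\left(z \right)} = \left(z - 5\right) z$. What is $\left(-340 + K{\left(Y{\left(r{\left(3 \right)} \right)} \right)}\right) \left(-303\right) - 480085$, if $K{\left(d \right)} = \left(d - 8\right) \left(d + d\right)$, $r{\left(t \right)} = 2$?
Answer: $-427969$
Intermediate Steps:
$Y{\left(z \right)} = z \left(-5 + z\right)$ ($Y{\left(z \right)} = \left(-5 + z\right) z = z \left(-5 + z\right)$)
$K{\left(d \right)} = 2 d \left(-8 + d\right)$ ($K{\left(d \right)} = \left(-8 + d\right) 2 d = 2 d \left(-8 + d\right)$)
$\left(-340 + K{\left(Y{\left(r{\left(3 \right)} \right)} \right)}\right) \left(-303\right) - 480085 = \left(-340 + 2 \cdot 2 \left(-5 + 2\right) \left(-8 + 2 \left(-5 + 2\right)\right)\right) \left(-303\right) - 480085 = \left(-340 + 2 \cdot 2 \left(-3\right) \left(-8 + 2 \left(-3\right)\right)\right) \left(-303\right) - 480085 = \left(-340 + 2 \left(-6\right) \left(-8 - 6\right)\right) \left(-303\right) - 480085 = \left(-340 + 2 \left(-6\right) \left(-14\right)\right) \left(-303\right) - 480085 = \left(-340 + 168\right) \left(-303\right) - 480085 = \left(-172\right) \left(-303\right) - 480085 = 52116 - 480085 = -427969$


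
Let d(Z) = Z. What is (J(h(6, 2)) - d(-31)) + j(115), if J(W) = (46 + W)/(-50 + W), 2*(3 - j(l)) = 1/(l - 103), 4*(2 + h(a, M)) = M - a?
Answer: 42163/1272 ≈ 33.147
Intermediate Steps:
h(a, M) = -2 - a/4 + M/4 (h(a, M) = -2 + (M - a)/4 = -2 + (-a/4 + M/4) = -2 - a/4 + M/4)
j(l) = 3 - 1/(2*(-103 + l)) (j(l) = 3 - 1/(2*(l - 103)) = 3 - 1/(2*(-103 + l)))
J(W) = (46 + W)/(-50 + W)
(J(h(6, 2)) - d(-31)) + j(115) = ((46 + (-2 - 1/4*6 + (1/4)*2))/(-50 + (-2 - 1/4*6 + (1/4)*2)) - 1*(-31)) + (-619 + 6*115)/(2*(-103 + 115)) = ((46 + (-2 - 3/2 + 1/2))/(-50 + (-2 - 3/2 + 1/2)) + 31) + (1/2)*(-619 + 690)/12 = ((46 - 3)/(-50 - 3) + 31) + (1/2)*(1/12)*71 = (43/(-53) + 31) + 71/24 = (-1/53*43 + 31) + 71/24 = (-43/53 + 31) + 71/24 = 1600/53 + 71/24 = 42163/1272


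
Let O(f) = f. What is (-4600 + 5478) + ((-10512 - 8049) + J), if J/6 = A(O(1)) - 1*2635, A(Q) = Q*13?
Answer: -33415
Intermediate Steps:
A(Q) = 13*Q
J = -15732 (J = 6*(13*1 - 1*2635) = 6*(13 - 2635) = 6*(-2622) = -15732)
(-4600 + 5478) + ((-10512 - 8049) + J) = (-4600 + 5478) + ((-10512 - 8049) - 15732) = 878 + (-18561 - 15732) = 878 - 34293 = -33415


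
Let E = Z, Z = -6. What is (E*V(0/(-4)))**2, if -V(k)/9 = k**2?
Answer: 0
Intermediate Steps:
V(k) = -9*k**2
E = -6
(E*V(0/(-4)))**2 = (-(-54)*(0/(-4))**2)**2 = (-(-54)*(0*(-1/4))**2)**2 = (-(-54)*0**2)**2 = (-(-54)*0)**2 = (-6*0)**2 = 0**2 = 0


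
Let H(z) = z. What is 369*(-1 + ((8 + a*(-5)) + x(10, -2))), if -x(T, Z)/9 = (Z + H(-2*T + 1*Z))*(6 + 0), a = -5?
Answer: 490032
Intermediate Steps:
x(T, Z) = -108*Z + 108*T (x(T, Z) = -9*(Z + (-2*T + 1*Z))*(6 + 0) = -9*(Z + (-2*T + Z))*6 = -9*(Z + (Z - 2*T))*6 = -9*(-2*T + 2*Z)*6 = -9*(-12*T + 12*Z) = -108*Z + 108*T)
369*(-1 + ((8 + a*(-5)) + x(10, -2))) = 369*(-1 + ((8 - 5*(-5)) + (-108*(-2) + 108*10))) = 369*(-1 + ((8 + 25) + (216 + 1080))) = 369*(-1 + (33 + 1296)) = 369*(-1 + 1329) = 369*1328 = 490032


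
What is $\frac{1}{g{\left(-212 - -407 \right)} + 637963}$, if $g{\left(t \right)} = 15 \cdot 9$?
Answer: $\frac{1}{638098} \approx 1.5672 \cdot 10^{-6}$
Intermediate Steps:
$g{\left(t \right)} = 135$
$\frac{1}{g{\left(-212 - -407 \right)} + 637963} = \frac{1}{135 + 637963} = \frac{1}{638098}$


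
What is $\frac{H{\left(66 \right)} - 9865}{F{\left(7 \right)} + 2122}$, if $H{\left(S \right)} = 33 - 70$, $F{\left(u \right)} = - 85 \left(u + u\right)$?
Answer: $- \frac{4951}{466} \approx -10.624$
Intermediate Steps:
$F{\left(u \right)} = - 170 u$ ($F{\left(u \right)} = - 85 \cdot 2 u = - 170 u$)
$H{\left(S \right)} = -37$ ($H{\left(S \right)} = 33 - 70 = -37$)
$\frac{H{\left(66 \right)} - 9865}{F{\left(7 \right)} + 2122} = \frac{-37 - 9865}{\left(-170\right) 7 + 2122} = - \frac{9902}{-1190 + 2122} = - \frac{9902}{932} = \left(-9902\right) \frac{1}{932} = - \frac{4951}{466}$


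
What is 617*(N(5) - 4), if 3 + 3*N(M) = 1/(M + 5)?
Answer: -91933/30 ≈ -3064.4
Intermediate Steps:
N(M) = -1 + 1/(3*(5 + M)) (N(M) = -1 + 1/(3*(M + 5)) = -1 + 1/(3*(5 + M)))
617*(N(5) - 4) = 617*((-14/3 - 1*5)/(5 + 5) - 4) = 617*((-14/3 - 5)/10 - 4) = 617*((⅒)*(-29/3) - 4) = 617*(-29/30 - 4) = 617*(-149/30) = -91933/30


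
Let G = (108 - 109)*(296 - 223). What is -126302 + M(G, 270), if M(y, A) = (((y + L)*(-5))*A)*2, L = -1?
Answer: 73498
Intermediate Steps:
G = -73 (G = -1*73 = -73)
M(y, A) = 2*A*(5 - 5*y) (M(y, A) = (((y - 1)*(-5))*A)*2 = (((-1 + y)*(-5))*A)*2 = ((5 - 5*y)*A)*2 = (A*(5 - 5*y))*2 = 2*A*(5 - 5*y))
-126302 + M(G, 270) = -126302 + 10*270*(1 - 1*(-73)) = -126302 + 10*270*(1 + 73) = -126302 + 10*270*74 = -126302 + 199800 = 73498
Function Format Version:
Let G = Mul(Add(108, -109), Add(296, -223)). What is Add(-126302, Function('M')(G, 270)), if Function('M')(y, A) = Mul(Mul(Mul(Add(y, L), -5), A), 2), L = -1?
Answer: 73498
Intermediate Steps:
G = -73 (G = Mul(-1, 73) = -73)
Function('M')(y, A) = Mul(2, A, Add(5, Mul(-5, y))) (Function('M')(y, A) = Mul(Mul(Mul(Add(y, -1), -5), A), 2) = Mul(Mul(Mul(Add(-1, y), -5), A), 2) = Mul(Mul(Add(5, Mul(-5, y)), A), 2) = Mul(Mul(A, Add(5, Mul(-5, y))), 2) = Mul(2, A, Add(5, Mul(-5, y))))
Add(-126302, Function('M')(G, 270)) = Add(-126302, Mul(10, 270, Add(1, Mul(-1, -73)))) = Add(-126302, Mul(10, 270, Add(1, 73))) = Add(-126302, Mul(10, 270, 74)) = Add(-126302, 199800) = 73498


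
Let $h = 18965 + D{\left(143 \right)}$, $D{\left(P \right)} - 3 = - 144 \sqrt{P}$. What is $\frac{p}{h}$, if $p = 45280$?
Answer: $\frac{13419860}{5575309} + \frac{101880 \sqrt{143}}{5575309} \approx 2.6255$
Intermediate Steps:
$D{\left(P \right)} = 3 - 144 \sqrt{P}$
$h = 18968 - 144 \sqrt{143}$ ($h = 18965 + \left(3 - 144 \sqrt{143}\right) = 18968 - 144 \sqrt{143} \approx 17246.0$)
$\frac{p}{h} = \frac{45280}{18968 - 144 \sqrt{143}}$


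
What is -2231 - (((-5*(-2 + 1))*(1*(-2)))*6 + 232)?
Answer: -2403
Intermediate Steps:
-2231 - (((-5*(-2 + 1))*(1*(-2)))*6 + 232) = -2231 - ((-5*(-1)*(-2))*6 + 232) = -2231 - ((5*(-2))*6 + 232) = -2231 - (-10*6 + 232) = -2231 - (-60 + 232) = -2231 - 1*172 = -2231 - 172 = -2403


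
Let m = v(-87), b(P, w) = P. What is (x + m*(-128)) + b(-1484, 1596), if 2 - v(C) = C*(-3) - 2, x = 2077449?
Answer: 2108861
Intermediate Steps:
v(C) = 4 + 3*C (v(C) = 2 - (C*(-3) - 2) = 2 - (-3*C - 2) = 2 - (-2 - 3*C) = 2 + (2 + 3*C) = 4 + 3*C)
m = -257 (m = 4 + 3*(-87) = 4 - 261 = -257)
(x + m*(-128)) + b(-1484, 1596) = (2077449 - 257*(-128)) - 1484 = (2077449 + 32896) - 1484 = 2110345 - 1484 = 2108861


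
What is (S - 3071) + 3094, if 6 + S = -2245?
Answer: -2228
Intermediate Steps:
S = -2251 (S = -6 - 2245 = -2251)
(S - 3071) + 3094 = (-2251 - 3071) + 3094 = -5322 + 3094 = -2228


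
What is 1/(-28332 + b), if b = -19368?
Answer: -1/47700 ≈ -2.0964e-5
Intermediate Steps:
1/(-28332 + b) = 1/(-28332 - 19368) = 1/(-47700) = -1/47700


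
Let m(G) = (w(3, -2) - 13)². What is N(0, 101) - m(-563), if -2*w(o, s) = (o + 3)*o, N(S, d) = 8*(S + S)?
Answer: -484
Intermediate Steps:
N(S, d) = 16*S (N(S, d) = 8*(2*S) = 16*S)
w(o, s) = -o*(3 + o)/2 (w(o, s) = -(o + 3)*o/2 = -(3 + o)*o/2 = -o*(3 + o)/2)
m(G) = 484 (m(G) = (-½*3*(3 + 3) - 13)² = (-½*3*6 - 13)² = (-9 - 13)² = (-22)² = 484)
N(0, 101) - m(-563) = 16*0 - 1*484 = 0 - 484 = -484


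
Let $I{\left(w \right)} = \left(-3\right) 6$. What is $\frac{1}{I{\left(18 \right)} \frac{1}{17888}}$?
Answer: $- \frac{8944}{9} \approx -993.78$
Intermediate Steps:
$I{\left(w \right)} = -18$
$\frac{1}{I{\left(18 \right)} \frac{1}{17888}} = \frac{1}{\left(-18\right) \frac{1}{17888}} = \frac{1}{- \frac{9}{8944}} = - \frac{8944}{9}$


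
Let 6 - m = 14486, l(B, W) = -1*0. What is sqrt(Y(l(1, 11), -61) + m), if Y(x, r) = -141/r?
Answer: I*sqrt(53871479)/61 ≈ 120.32*I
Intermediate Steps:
l(B, W) = 0
m = -14480 (m = 6 - 1*14486 = 6 - 14486 = -14480)
sqrt(Y(l(1, 11), -61) + m) = sqrt(-141/(-61) - 14480) = sqrt(-141*(-1/61) - 14480) = sqrt(141/61 - 14480) = sqrt(-883139/61) = I*sqrt(53871479)/61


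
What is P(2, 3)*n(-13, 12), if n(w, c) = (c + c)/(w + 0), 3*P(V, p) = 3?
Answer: -24/13 ≈ -1.8462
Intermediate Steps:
P(V, p) = 1 (P(V, p) = (1/3)*3 = 1)
n(w, c) = 2*c/w (n(w, c) = (2*c)/w = 2*c/w)
P(2, 3)*n(-13, 12) = 1*(2*12/(-13)) = 1*(2*12*(-1/13)) = 1*(-24/13) = -24/13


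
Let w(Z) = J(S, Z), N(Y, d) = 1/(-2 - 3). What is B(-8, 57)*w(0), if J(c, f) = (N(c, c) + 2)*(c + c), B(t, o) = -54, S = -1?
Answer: 972/5 ≈ 194.40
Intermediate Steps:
N(Y, d) = -⅕ (N(Y, d) = 1/(-5) = -⅕)
J(c, f) = 18*c/5 (J(c, f) = (-⅕ + 2)*(c + c) = 9*(2*c)/5 = 18*c/5)
w(Z) = -18/5 (w(Z) = (18/5)*(-1) = -18/5)
B(-8, 57)*w(0) = -54*(-18/5) = 972/5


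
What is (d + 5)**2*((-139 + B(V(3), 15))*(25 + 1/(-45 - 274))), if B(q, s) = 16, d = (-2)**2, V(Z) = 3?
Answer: -79444962/319 ≈ -2.4904e+5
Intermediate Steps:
d = 4
(d + 5)**2*((-139 + B(V(3), 15))*(25 + 1/(-45 - 274))) = (4 + 5)**2*((-139 + 16)*(25 + 1/(-45 - 274))) = 9**2*(-123*(25 + 1/(-319))) = 81*(-123*(25 - 1/319)) = 81*(-123*7974/319) = 81*(-980802/319) = -79444962/319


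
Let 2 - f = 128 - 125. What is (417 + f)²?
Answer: 173056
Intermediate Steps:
f = -1 (f = 2 - (128 - 125) = 2 - 1*3 = 2 - 3 = -1)
(417 + f)² = (417 - 1)² = 416² = 173056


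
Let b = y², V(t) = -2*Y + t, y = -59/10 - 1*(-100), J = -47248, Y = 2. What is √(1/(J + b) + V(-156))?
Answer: 2*I*√7279196436215/426591 ≈ 12.649*I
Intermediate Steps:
y = 941/10 (y = -59*⅒ + 100 = -59/10 + 100 = 941/10 ≈ 94.100)
V(t) = -4 + t (V(t) = -2*2 + t = -4 + t)
b = 885481/100 (b = (941/10)² = 885481/100 ≈ 8854.8)
√(1/(J + b) + V(-156)) = √(1/(-47248 + 885481/100) + (-4 - 156)) = √(1/(-3839319/100) - 160) = √(-100/3839319 - 160) = √(-614291140/3839319) = 2*I*√7279196436215/426591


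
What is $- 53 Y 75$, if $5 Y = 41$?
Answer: $-32595$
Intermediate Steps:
$Y = \frac{41}{5}$ ($Y = \frac{1}{5} \cdot 41 = \frac{41}{5} \approx 8.2$)
$- 53 Y 75 = \left(-53\right) \frac{41}{5} \cdot 75 = \left(- \frac{2173}{5}\right) 75 = -32595$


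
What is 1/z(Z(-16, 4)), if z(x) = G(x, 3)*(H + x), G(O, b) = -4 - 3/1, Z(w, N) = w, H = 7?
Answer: 1/63 ≈ 0.015873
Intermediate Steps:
G(O, b) = -7 (G(O, b) = -4 - 3 = -7)
z(x) = -49 - 7*x (z(x) = -7*(7 + x) = -49 - 7*x)
1/z(Z(-16, 4)) = 1/(-49 - 7*(-16)) = 1/(-49 + 112) = 1/63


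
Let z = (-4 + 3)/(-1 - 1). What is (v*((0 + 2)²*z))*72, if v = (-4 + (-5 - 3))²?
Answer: 20736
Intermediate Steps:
z = ½ (z = -1/(-2) = -1*(-½) = ½ ≈ 0.50000)
v = 144 (v = (-4 - 8)² = (-12)² = 144)
(v*((0 + 2)²*z))*72 = (144*((0 + 2)²*(½)))*72 = (144*(2²*(½)))*72 = (144*(4*(½)))*72 = (144*2)*72 = 288*72 = 20736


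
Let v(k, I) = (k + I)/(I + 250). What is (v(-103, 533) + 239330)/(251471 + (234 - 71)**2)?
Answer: 9369791/10885266 ≈ 0.86078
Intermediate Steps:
v(k, I) = (I + k)/(250 + I)
(v(-103, 533) + 239330)/(251471 + (234 - 71)**2) = ((533 - 103)/(250 + 533) + 239330)/(251471 + (234 - 71)**2) = (430/783 + 239330)/(251471 + 163**2) = ((1/783)*430 + 239330)/(251471 + 26569) = (430/783 + 239330)/278040 = (187395820/783)*(1/278040) = 9369791/10885266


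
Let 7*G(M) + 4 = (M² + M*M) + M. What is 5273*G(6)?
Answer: 390202/7 ≈ 55743.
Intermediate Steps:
G(M) = -4/7 + M/7 + 2*M²/7 (G(M) = -4/7 + ((M² + M*M) + M)/7 = -4/7 + ((M² + M²) + M)/7 = -4/7 + (2*M² + M)/7 = -4/7 + (M + 2*M²)/7 = -4/7 + (M/7 + 2*M²/7) = -4/7 + M/7 + 2*M²/7)
5273*G(6) = 5273*(-4/7 + (⅐)*6 + (2/7)*6²) = 5273*(-4/7 + 6/7 + (2/7)*36) = 5273*(-4/7 + 6/7 + 72/7) = 5273*(74/7) = 390202/7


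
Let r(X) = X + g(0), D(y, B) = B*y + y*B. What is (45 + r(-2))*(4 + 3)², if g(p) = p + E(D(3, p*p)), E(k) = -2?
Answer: 2009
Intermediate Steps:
D(y, B) = 2*B*y (D(y, B) = B*y + B*y = 2*B*y)
g(p) = -2 + p (g(p) = p - 2 = -2 + p)
r(X) = -2 + X (r(X) = X + (-2 + 0) = X - 2 = -2 + X)
(45 + r(-2))*(4 + 3)² = (45 + (-2 - 2))*(4 + 3)² = (45 - 4)*7² = 41*49 = 2009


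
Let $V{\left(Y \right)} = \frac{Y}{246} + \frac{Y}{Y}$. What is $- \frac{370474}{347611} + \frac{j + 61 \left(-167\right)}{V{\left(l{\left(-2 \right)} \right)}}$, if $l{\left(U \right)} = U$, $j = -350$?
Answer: $- \frac{450566781989}{42408542} \approx -10624.0$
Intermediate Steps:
$V{\left(Y \right)} = 1 + \frac{Y}{246}$ ($V{\left(Y \right)} = Y \frac{1}{246} + 1 = \frac{Y}{246} + 1 = 1 + \frac{Y}{246}$)
$- \frac{370474}{347611} + \frac{j + 61 \left(-167\right)}{V{\left(l{\left(-2 \right)} \right)}} = - \frac{370474}{347611} + \frac{-350 + 61 \left(-167\right)}{1 + \frac{1}{246} \left(-2\right)} = \left(-370474\right) \frac{1}{347611} + \frac{-350 - 10187}{1 - \frac{1}{123}} = - \frac{370474}{347611} - \frac{10537}{\frac{122}{123}} = - \frac{370474}{347611} - \frac{1296051}{122} = - \frac{450566781989}{42408542}$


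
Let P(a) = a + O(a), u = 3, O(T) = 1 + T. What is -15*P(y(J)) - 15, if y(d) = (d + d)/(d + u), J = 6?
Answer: -70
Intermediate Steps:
y(d) = 2*d/(3 + d) (y(d) = (d + d)/(d + 3) = (2*d)/(3 + d) = 2*d/(3 + d))
P(a) = 1 + 2*a (P(a) = a + (1 + a) = 1 + 2*a)
-15*P(y(J)) - 15 = -15*(1 + 2*(2*6/(3 + 6))) - 15 = -15*(1 + 2*(2*6/9)) - 15 = -15*(1 + 2*(2*6*(1/9))) - 15 = -15*(1 + 2*(4/3)) - 15 = -15*(1 + 8/3) - 15 = -15*11/3 - 15 = -55 - 15 = -70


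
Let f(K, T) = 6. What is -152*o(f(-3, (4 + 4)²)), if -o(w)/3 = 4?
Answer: 1824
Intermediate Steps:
o(w) = -12 (o(w) = -3*4 = -12)
-152*o(f(-3, (4 + 4)²)) = -152*(-12) = 1824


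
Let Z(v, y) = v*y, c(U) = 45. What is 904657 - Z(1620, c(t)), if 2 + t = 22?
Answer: 831757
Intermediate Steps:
t = 20 (t = -2 + 22 = 20)
904657 - Z(1620, c(t)) = 904657 - 1620*45 = 904657 - 1*72900 = 904657 - 72900 = 831757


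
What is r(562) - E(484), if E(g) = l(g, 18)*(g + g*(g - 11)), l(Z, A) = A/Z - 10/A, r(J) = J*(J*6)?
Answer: 6041956/3 ≈ 2.0140e+6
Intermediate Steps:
r(J) = 6*J**2 (r(J) = J*(6*J) = 6*J**2)
l(Z, A) = -10/A + A/Z
E(g) = (-5/9 + 18/g)*(g + g*(-11 + g)) (E(g) = (-10/18 + 18/g)*(g + g*(g - 11)) = (-10*1/18 + 18/g)*(g + g*(-11 + g)) = (-5/9 + 18/g)*(g + g*(-11 + g)))
r(562) - E(484) = 6*562**2 - (-10 + 484)*(162 - 5*484)/9 = 6*315844 - 474*(162 - 2420)/9 = 1895064 - 474*(-2258)/9 = 1895064 - 1*(-356764/3) = 1895064 + 356764/3 = 6041956/3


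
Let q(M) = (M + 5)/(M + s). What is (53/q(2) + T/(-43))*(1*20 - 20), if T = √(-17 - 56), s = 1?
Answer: 0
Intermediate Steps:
q(M) = (5 + M)/(1 + M) (q(M) = (M + 5)/(M + 1) = (5 + M)/(1 + M))
T = I*√73 (T = √(-73) = I*√73 ≈ 8.544*I)
(53/q(2) + T/(-43))*(1*20 - 20) = (53/(((5 + 2)/(1 + 2))) + (I*√73)/(-43))*(1*20 - 20) = (53/((7/3)) + (I*√73)*(-1/43))*(20 - 20) = (53/(((⅓)*7)) - I*√73/43)*0 = (53/(7/3) - I*√73/43)*0 = (53*(3/7) - I*√73/43)*0 = (159/7 - I*√73/43)*0 = 0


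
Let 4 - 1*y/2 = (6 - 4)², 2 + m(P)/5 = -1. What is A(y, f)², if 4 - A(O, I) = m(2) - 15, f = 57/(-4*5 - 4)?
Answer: 1156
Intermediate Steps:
f = -19/8 (f = 57/(-20 - 4) = 57/(-24) = 57*(-1/24) = -19/8 ≈ -2.3750)
m(P) = -15 (m(P) = -10 + 5*(-1) = -10 - 5 = -15)
y = 0 (y = 8 - 2*(6 - 4)² = 8 - 2*2² = 8 - 2*4 = 8 - 8 = 0)
A(O, I) = 34 (A(O, I) = 4 - (-15 - 15) = 4 - 1*(-30) = 4 + 30 = 34)
A(y, f)² = 34² = 1156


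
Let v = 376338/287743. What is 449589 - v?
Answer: 129365711289/287743 ≈ 4.4959e+5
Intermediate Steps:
v = 376338/287743 (v = 376338*(1/287743) = 376338/287743 ≈ 1.3079)
449589 - v = 449589 - 1*376338/287743 = 449589 - 376338/287743 = 129365711289/287743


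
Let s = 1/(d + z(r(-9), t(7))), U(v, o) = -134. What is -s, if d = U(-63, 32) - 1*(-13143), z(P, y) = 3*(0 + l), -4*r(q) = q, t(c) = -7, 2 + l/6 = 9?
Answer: -1/13135 ≈ -7.6132e-5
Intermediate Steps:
l = 42 (l = -12 + 6*9 = -12 + 54 = 42)
r(q) = -q/4
z(P, y) = 126 (z(P, y) = 3*(0 + 42) = 3*42 = 126)
d = 13009 (d = -134 - 1*(-13143) = -134 + 13143 = 13009)
s = 1/13135 (s = 1/(13009 + 126) = 1/13135 ≈ 7.6132e-5)
-s = -1*1/13135 = -1/13135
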